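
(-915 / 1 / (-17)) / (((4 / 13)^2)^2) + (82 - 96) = 26072387 / 4352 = 5990.90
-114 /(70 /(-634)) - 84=33198 /35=948.51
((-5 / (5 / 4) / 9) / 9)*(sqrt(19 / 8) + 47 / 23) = -188 / 1863 - sqrt(38) / 81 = -0.18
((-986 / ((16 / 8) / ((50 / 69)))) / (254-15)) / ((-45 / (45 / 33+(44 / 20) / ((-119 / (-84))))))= 5858 / 60467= 0.10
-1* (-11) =11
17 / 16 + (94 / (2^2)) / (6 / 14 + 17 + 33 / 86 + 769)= 8278589 / 7578576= 1.09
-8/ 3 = -2.67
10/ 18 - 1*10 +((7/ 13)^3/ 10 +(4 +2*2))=-282523/ 197730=-1.43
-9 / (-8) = 9 / 8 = 1.12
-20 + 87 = 67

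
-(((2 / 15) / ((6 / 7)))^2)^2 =-2401 / 4100625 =-0.00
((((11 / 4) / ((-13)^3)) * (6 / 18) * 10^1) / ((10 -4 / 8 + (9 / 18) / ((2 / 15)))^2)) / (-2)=220 / 18514119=0.00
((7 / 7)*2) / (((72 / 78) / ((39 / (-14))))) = -169 / 28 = -6.04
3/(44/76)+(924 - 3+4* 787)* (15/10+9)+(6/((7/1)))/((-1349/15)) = 8876918499/207746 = 42729.67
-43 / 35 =-1.23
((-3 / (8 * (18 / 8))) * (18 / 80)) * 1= -3 / 80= -0.04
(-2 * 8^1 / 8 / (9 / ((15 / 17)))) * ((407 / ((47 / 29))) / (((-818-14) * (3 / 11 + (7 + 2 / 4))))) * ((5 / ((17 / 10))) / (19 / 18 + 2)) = 295075 / 40260012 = 0.01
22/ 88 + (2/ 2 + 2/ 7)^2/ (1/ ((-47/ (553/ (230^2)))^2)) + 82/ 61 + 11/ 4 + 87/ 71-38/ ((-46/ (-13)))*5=49877821088927293461/ 1492665043933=33415280.47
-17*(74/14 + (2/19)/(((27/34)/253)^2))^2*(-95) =91306637285972278165/494771571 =184543014671.25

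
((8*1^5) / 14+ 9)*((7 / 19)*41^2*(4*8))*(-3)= -10812192 / 19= -569062.74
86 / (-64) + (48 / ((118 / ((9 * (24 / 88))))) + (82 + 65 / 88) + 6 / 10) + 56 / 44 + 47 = 13630669 / 103840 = 131.27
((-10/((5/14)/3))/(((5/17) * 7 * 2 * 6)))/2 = -17/10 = -1.70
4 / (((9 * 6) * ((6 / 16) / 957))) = 5104 / 27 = 189.04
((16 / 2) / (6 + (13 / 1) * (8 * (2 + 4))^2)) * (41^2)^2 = 11303044 / 14979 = 754.59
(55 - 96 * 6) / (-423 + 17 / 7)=3647 / 2944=1.24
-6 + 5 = -1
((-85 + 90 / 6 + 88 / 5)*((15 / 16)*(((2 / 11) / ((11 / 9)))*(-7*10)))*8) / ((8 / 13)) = 1609335 / 242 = 6650.14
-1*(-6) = 6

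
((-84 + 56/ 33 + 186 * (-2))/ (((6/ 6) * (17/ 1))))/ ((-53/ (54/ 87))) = 89952/ 287419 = 0.31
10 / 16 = 5 / 8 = 0.62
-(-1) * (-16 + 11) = -5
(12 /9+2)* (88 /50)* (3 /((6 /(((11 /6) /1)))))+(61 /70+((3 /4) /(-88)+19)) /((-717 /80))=5236387 /1656270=3.16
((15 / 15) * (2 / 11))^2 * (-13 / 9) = -0.05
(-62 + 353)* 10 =2910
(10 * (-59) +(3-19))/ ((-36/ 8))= 404/ 3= 134.67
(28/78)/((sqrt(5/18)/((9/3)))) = 42 *sqrt(10)/65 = 2.04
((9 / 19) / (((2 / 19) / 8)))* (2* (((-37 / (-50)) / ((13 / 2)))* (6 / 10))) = 4.92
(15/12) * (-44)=-55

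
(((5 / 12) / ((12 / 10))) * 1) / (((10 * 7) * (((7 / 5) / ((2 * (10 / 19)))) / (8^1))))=250 / 8379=0.03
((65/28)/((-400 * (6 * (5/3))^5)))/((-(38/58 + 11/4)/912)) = 21489/1382500000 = 0.00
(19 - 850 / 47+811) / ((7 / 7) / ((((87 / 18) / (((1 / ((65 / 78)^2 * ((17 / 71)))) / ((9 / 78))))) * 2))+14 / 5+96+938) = 6532250 / 8384941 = 0.78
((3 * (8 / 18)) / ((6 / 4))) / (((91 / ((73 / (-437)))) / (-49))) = 4088 / 51129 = 0.08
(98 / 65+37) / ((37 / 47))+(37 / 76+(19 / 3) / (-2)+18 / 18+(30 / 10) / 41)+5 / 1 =1175997073 / 22481940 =52.31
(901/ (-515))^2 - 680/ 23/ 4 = -4.33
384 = 384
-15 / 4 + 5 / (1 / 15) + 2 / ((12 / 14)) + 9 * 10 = 1963 / 12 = 163.58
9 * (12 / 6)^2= 36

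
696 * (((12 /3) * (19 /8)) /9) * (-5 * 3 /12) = -2755 /3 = -918.33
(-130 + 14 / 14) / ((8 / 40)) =-645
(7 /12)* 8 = 14 /3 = 4.67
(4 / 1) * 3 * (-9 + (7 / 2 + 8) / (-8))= -501 / 4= -125.25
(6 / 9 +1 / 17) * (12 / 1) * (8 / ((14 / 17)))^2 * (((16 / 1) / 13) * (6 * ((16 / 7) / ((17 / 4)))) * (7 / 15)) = 4849664 / 3185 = 1522.66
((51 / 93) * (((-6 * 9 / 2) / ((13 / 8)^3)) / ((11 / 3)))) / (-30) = 117504 / 3745885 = 0.03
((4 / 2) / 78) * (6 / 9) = 2 / 117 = 0.02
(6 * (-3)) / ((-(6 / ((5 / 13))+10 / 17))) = 765 / 688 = 1.11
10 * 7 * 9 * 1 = 630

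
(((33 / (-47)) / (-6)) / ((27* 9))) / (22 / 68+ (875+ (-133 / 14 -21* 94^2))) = -187 / 71717781186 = -0.00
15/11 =1.36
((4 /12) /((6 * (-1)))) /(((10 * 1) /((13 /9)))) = -13 /1620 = -0.01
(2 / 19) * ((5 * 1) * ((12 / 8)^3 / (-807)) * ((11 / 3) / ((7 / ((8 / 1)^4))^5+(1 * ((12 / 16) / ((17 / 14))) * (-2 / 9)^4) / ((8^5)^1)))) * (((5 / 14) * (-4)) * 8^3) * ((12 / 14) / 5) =197519471399936856825004032 / 8971751606150180141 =22015708.87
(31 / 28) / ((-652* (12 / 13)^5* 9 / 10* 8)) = -57550415 / 163536371712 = -0.00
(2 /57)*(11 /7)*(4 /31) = 88 /12369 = 0.01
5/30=1/6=0.17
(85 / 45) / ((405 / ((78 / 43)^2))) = 11492 / 748845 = 0.02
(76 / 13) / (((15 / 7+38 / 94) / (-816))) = -10201632 / 5447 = -1872.89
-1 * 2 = -2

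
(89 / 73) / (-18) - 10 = -13229 / 1314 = -10.07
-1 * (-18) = 18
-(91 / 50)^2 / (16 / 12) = -24843 / 10000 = -2.48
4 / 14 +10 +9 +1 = 20.29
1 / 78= 0.01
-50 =-50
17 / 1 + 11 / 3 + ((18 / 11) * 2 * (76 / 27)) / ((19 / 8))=270 / 11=24.55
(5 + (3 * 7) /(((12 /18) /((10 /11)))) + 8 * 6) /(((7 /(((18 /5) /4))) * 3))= 1347 /385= 3.50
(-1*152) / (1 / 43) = -6536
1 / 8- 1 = -7 / 8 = -0.88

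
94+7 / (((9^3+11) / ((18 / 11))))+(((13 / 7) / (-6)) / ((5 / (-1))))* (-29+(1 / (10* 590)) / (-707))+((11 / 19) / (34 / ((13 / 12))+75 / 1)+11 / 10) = 291434413170799831 / 3122767535349000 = 93.33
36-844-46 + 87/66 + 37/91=-1706255/2002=-852.28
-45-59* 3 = -222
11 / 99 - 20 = -179 / 9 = -19.89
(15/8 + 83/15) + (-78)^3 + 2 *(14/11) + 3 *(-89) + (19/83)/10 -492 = -10414796023/21912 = -475301.02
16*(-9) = -144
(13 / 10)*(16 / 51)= 104 / 255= 0.41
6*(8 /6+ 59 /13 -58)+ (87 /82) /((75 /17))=-8328891 /26650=-312.53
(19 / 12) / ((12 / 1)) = 19 / 144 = 0.13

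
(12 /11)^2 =144 /121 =1.19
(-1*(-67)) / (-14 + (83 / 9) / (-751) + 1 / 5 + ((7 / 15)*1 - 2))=-452853 / 103721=-4.37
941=941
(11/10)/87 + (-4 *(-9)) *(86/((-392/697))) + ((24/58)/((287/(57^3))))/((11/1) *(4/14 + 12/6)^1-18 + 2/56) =-640289318717/117104610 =-5467.67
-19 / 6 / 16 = -19 / 96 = -0.20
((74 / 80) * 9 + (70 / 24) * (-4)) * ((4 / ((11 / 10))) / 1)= -401 / 33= -12.15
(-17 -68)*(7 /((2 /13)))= -7735 /2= -3867.50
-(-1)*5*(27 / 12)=45 / 4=11.25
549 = 549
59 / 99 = 0.60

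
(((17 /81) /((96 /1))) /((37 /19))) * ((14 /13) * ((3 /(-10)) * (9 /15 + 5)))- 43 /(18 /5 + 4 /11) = -9216001643 /849349800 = -10.85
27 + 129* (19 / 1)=2478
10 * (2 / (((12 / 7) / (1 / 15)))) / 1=7 / 9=0.78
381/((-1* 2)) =-381/2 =-190.50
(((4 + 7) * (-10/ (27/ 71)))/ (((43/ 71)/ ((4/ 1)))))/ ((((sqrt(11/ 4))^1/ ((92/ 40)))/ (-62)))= 57507728 * sqrt(11)/ 1161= 164282.13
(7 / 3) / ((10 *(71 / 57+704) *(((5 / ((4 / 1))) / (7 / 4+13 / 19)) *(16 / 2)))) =259 / 3215920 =0.00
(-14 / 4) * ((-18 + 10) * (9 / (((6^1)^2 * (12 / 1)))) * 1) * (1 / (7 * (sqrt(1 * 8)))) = sqrt(2) / 48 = 0.03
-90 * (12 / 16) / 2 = -135 / 4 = -33.75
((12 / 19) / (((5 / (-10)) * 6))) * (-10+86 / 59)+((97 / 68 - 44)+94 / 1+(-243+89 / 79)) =-1136043849 / 6022012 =-188.65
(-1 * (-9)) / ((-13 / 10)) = -90 / 13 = -6.92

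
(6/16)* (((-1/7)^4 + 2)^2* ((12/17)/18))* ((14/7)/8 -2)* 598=-6897573891/112001848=-61.58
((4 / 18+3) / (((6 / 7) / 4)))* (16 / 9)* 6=12992 / 81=160.40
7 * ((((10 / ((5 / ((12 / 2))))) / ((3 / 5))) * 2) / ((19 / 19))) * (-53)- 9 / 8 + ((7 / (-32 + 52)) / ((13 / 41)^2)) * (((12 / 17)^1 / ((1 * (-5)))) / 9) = -25583225411 / 1723800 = -14841.18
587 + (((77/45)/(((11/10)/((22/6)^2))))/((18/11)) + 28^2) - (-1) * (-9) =1002215/729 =1374.78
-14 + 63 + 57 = 106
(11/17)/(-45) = -11/765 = -0.01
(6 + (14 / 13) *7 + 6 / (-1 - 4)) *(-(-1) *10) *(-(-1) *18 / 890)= 14436 / 5785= 2.50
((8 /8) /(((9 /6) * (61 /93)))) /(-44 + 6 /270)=-2790 /120719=-0.02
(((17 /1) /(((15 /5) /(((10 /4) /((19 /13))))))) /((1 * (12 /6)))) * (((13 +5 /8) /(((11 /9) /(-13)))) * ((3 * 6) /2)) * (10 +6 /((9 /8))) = -324117495 /3344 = -96925.09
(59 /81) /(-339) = -59 /27459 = -0.00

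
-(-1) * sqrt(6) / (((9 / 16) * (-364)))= -4 * sqrt(6) / 819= -0.01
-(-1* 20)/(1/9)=180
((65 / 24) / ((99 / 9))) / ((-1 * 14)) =-65 / 3696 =-0.02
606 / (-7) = -606 / 7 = -86.57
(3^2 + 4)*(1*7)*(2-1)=91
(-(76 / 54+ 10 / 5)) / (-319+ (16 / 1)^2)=92 / 1701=0.05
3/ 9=1/ 3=0.33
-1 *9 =-9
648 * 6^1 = 3888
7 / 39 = 0.18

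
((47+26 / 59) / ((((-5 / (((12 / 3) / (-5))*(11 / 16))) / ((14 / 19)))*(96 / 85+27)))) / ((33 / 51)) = 1887459 / 8934370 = 0.21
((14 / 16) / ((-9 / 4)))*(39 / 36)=-0.42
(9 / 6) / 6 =1 / 4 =0.25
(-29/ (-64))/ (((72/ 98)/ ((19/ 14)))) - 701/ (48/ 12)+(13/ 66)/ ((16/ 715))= -763135/ 4608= -165.61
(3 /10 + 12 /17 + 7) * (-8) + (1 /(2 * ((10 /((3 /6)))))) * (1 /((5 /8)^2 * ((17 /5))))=-27212 /425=-64.03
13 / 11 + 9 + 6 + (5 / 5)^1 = 189 / 11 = 17.18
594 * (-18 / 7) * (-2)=21384 / 7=3054.86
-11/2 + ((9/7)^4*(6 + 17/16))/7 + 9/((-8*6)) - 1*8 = -734835/67228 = -10.93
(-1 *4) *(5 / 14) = -10 / 7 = -1.43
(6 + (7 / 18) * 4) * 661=44948 / 9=4994.22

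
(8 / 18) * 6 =8 / 3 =2.67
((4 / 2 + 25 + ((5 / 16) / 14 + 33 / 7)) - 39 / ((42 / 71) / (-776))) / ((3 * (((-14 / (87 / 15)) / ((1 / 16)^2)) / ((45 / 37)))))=-26963127 / 802816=-33.59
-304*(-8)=2432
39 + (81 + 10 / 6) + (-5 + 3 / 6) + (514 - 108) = 3139 / 6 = 523.17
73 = 73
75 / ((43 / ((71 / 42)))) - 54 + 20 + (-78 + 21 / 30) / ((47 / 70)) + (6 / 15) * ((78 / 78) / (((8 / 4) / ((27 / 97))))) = -2005192667 / 13722590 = -146.12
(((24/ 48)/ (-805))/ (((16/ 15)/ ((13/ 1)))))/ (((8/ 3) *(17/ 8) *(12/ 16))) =-0.00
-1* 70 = -70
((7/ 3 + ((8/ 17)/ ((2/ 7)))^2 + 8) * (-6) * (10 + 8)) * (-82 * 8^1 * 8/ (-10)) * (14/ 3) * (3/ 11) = -14958752256/ 15895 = -941097.97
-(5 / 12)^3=-125 / 1728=-0.07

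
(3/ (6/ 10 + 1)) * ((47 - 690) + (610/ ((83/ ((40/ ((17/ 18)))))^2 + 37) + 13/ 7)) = -174009592215/ 148202047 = -1174.14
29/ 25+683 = 17104/ 25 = 684.16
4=4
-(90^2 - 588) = -7512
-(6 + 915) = -921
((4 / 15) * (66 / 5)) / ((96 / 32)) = 88 / 75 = 1.17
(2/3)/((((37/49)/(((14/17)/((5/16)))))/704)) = 15454208/9435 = 1637.97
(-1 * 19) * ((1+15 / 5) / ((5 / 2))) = -152 / 5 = -30.40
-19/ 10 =-1.90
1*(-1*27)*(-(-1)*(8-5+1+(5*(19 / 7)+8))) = -4833 / 7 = -690.43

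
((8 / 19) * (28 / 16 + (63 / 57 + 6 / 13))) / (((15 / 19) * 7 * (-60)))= -3277 / 778050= -0.00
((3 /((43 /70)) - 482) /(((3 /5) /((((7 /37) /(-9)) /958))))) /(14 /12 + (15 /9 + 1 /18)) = 179515 /29721471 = 0.01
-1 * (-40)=40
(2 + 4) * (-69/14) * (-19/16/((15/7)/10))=1311/8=163.88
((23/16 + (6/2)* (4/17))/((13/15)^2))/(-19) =-131175/873392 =-0.15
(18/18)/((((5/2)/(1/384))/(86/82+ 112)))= 309/2624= 0.12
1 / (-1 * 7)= -1 / 7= -0.14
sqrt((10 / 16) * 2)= sqrt(5) / 2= 1.12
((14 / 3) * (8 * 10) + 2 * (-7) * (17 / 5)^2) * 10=31724 / 15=2114.93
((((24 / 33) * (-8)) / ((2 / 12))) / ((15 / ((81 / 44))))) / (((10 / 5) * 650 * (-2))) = 324 / 196625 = 0.00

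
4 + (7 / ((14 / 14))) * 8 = 60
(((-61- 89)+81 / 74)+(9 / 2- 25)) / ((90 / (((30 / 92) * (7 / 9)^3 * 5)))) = -2687405 / 1861137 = -1.44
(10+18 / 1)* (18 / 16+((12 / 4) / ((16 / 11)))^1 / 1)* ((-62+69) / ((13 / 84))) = 52479 / 13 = 4036.85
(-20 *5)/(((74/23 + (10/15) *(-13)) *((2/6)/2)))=5175/47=110.11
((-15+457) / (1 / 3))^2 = 1758276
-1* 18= -18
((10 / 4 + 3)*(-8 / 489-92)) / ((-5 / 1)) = 247478 / 2445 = 101.22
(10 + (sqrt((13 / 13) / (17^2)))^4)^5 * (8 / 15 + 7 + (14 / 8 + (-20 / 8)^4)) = 4834612.28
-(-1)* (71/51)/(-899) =-71/45849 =-0.00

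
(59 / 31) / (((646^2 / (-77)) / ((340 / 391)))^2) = 8745275 / 178495575412159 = 0.00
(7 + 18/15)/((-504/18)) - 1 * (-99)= 13819/140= 98.71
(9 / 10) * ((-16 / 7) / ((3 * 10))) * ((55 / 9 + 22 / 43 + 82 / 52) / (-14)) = 16501 / 410865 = 0.04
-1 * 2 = -2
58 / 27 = 2.15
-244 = -244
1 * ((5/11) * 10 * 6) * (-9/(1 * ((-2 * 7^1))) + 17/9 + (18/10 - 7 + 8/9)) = -11210/231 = -48.53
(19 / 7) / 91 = 19 / 637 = 0.03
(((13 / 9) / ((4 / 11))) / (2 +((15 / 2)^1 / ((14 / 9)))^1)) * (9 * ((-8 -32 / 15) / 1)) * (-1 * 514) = 78206128 / 2865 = 27297.08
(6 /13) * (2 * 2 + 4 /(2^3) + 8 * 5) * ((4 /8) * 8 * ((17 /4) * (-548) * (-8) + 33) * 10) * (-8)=-1594737600 /13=-122672123.08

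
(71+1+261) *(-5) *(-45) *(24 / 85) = 359640 / 17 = 21155.29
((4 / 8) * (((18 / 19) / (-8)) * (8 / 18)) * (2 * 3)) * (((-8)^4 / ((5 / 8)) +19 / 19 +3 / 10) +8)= -196887 / 190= -1036.25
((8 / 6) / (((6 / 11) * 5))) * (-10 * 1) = -44 / 9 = -4.89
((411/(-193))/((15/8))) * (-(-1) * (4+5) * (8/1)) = -78912/965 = -81.77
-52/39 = -4/3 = -1.33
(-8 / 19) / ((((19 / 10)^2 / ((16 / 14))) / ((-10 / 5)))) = 12800 / 48013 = 0.27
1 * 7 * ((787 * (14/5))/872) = 38563/2180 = 17.69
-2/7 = -0.29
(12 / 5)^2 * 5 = 144 / 5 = 28.80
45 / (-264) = -15 / 88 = -0.17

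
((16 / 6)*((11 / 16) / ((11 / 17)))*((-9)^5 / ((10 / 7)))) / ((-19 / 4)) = 24655.55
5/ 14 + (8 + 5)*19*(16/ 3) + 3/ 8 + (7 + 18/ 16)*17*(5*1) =84365/ 42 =2008.69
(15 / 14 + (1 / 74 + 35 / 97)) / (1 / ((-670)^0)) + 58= 1493456 / 25123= 59.45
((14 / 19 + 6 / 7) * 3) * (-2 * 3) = -3816 / 133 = -28.69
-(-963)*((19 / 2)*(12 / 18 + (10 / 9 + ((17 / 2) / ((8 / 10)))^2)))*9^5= 7928959006233 / 128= 61944992236.20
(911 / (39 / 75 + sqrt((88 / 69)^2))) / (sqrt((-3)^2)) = 523825 / 3097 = 169.14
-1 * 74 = -74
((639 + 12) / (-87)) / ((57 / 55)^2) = -656425 / 94221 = -6.97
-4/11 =-0.36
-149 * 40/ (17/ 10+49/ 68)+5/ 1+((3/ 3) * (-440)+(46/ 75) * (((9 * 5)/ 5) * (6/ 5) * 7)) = -293280517/ 102875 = -2850.84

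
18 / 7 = 2.57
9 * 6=54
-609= -609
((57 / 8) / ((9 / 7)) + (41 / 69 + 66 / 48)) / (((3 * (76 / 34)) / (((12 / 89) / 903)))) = 11747 / 70240758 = 0.00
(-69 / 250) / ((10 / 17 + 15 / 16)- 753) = 408 / 1110875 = 0.00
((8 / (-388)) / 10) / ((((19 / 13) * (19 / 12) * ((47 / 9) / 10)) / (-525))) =1474200 / 1645799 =0.90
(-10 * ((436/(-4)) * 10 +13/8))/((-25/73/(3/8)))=-1906833/160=-11917.71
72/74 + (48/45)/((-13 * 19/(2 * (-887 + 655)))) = 408068/137085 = 2.98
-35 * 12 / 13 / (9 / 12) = -560 / 13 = -43.08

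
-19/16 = -1.19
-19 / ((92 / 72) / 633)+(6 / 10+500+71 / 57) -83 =-58952977 / 6555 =-8993.59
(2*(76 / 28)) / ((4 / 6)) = 57 / 7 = 8.14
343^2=117649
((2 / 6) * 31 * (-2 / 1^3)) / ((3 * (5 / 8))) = -496 / 45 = -11.02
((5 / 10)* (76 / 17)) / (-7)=-38 / 119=-0.32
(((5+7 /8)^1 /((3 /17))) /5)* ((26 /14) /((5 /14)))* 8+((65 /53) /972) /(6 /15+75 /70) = 18371709967 /66326850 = 276.99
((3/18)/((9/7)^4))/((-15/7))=-16807/590490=-0.03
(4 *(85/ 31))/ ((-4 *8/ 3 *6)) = -85/ 496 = -0.17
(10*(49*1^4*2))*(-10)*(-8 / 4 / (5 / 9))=35280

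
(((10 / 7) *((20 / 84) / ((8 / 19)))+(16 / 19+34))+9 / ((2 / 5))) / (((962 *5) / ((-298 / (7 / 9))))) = -290393997 / 62693540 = -4.63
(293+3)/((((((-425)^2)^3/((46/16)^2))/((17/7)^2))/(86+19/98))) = 165333131/783335628906250000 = 0.00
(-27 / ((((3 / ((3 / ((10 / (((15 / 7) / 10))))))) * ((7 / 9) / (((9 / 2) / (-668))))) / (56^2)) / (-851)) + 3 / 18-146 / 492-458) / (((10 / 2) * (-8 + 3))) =1420571356 / 2567625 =553.26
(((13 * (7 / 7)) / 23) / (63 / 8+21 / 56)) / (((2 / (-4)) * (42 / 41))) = -2132 / 15939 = -0.13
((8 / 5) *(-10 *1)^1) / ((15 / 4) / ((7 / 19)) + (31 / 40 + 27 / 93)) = -138880 / 97597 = -1.42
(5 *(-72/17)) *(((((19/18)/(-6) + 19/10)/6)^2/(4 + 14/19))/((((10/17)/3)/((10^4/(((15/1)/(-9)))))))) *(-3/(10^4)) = -3.39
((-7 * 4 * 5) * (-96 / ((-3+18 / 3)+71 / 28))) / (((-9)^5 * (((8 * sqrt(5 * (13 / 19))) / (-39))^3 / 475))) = 229957 * sqrt(1235) / 22599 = 357.59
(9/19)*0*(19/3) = 0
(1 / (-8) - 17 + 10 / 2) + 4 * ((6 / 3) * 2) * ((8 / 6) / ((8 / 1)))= -227 / 24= -9.46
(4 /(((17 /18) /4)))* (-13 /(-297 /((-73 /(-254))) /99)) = 45552 /2159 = 21.10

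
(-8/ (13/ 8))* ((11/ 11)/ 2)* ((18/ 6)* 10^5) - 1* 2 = -738463.54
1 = 1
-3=-3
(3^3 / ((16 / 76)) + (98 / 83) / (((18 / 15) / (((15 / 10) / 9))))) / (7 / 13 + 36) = 4988113 / 1419300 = 3.51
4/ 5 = 0.80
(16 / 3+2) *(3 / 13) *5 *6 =660 / 13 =50.77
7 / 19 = 0.37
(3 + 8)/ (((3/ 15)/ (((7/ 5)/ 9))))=77/ 9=8.56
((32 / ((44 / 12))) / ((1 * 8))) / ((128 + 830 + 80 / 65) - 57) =156 / 129019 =0.00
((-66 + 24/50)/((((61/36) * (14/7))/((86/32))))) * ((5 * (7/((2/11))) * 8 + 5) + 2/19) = -9304789221/115900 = -80282.91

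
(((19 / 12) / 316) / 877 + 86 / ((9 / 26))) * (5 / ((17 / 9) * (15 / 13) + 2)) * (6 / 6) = 161113463225 / 542070192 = 297.22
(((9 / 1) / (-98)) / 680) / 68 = -9 / 4531520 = -0.00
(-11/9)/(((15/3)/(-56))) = 616/45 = 13.69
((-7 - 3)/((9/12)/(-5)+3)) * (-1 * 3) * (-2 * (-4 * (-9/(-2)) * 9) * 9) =583200/19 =30694.74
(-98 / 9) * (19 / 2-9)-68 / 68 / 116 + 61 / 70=-167413 / 36540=-4.58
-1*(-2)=2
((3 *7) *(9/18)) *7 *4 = 294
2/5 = 0.40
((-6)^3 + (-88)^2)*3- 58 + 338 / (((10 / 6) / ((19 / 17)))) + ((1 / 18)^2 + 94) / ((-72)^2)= 3248339622061 / 142767360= 22752.68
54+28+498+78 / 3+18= 624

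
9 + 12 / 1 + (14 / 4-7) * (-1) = 49 / 2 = 24.50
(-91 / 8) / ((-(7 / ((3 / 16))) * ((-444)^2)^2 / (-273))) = -1183 / 552712568832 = -0.00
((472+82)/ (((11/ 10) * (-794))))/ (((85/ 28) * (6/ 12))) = -0.42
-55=-55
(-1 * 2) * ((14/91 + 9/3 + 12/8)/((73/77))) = -9317/949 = -9.82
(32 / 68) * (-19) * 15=-2280 / 17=-134.12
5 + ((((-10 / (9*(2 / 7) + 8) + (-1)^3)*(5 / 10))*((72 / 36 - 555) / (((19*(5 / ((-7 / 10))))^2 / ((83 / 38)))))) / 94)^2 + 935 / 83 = 16.27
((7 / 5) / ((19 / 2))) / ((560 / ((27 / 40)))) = 27 / 152000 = 0.00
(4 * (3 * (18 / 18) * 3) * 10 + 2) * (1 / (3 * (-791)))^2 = 362 / 5631129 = 0.00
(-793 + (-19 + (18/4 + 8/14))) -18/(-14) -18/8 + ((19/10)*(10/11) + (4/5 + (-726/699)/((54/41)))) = -7810134473/9688140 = -806.15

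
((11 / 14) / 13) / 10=11 / 1820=0.01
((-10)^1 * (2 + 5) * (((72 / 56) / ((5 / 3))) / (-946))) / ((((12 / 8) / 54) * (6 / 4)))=1.37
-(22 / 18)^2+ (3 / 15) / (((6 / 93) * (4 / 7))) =12737 / 3240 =3.93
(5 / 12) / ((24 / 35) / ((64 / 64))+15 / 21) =25 / 84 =0.30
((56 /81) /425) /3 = 0.00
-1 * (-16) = 16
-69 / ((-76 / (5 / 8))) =345 / 608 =0.57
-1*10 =-10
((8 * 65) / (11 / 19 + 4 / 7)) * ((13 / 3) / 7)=128440 / 459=279.83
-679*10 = -6790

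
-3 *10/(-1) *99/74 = 1485/37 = 40.14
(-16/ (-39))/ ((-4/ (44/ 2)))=-88/ 39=-2.26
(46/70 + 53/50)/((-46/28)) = -601/575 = -1.05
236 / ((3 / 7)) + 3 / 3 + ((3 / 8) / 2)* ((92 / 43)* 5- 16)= 284147 / 516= 550.67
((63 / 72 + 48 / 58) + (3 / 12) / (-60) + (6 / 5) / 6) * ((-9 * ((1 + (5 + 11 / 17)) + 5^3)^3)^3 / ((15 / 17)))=-94212214227599207003021593836185184 / 5057424144725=-18628497735525016733650.08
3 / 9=1 / 3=0.33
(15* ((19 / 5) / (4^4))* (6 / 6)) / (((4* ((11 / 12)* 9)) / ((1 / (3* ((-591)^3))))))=-19 / 1743878999808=-0.00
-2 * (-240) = 480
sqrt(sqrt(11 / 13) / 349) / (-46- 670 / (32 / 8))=-2* 11^(1 / 4)* 13^(3 / 4)* sqrt(349) / 1937299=-0.00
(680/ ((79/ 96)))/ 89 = 65280/ 7031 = 9.28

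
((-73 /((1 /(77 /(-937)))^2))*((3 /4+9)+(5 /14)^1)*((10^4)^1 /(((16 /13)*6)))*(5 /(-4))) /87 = 710863278125 /7332797088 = 96.94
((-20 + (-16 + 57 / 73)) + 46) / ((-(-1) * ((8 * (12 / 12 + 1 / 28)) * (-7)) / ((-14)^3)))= 1079764 / 2117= 510.04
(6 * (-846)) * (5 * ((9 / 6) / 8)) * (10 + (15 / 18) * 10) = -348975 / 4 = -87243.75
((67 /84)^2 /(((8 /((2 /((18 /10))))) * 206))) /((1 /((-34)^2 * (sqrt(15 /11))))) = 6486605 * sqrt(165) /143900064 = 0.58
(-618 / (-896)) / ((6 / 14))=103 / 64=1.61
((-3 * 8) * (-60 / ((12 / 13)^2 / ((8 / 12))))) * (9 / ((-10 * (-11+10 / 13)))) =13182 / 133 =99.11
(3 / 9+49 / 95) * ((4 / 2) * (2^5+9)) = 19844 / 285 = 69.63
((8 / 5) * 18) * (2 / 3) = 96 / 5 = 19.20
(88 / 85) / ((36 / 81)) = 198 / 85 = 2.33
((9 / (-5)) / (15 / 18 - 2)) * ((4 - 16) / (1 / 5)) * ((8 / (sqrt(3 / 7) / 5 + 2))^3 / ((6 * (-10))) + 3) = -418125857112 / 2370262111 - 1453593600 * sqrt(21) / 338608873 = -196.08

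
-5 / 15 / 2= -1 / 6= -0.17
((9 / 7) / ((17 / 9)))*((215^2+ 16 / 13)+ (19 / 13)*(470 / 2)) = 49037886 / 1547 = 31698.70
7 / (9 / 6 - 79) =-14 / 155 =-0.09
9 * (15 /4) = 135 /4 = 33.75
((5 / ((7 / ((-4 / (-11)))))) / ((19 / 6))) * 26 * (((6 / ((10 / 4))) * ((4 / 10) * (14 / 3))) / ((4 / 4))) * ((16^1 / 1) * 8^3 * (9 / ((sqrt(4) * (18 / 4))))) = 81788928 / 1045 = 78266.92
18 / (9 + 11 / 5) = 45 / 28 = 1.61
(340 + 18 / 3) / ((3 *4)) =173 / 6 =28.83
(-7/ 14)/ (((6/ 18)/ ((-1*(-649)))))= -1947/ 2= -973.50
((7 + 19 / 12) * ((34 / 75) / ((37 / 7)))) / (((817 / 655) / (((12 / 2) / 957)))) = 1605667 / 433937295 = 0.00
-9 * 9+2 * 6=-69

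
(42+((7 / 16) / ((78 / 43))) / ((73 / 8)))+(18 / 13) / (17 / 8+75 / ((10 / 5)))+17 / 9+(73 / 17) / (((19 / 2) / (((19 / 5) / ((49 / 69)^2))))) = 104668535900683 / 2210238100980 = 47.36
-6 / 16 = -0.38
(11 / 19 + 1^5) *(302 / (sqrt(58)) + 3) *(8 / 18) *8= 320 / 19 + 48320 *sqrt(58) / 1653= 239.46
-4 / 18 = -2 / 9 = -0.22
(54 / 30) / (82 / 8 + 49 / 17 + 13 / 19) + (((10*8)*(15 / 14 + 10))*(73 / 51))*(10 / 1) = 403972281196 / 31864035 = 12678.00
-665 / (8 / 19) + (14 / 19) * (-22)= -242529 / 152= -1595.59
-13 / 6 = -2.17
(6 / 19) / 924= 0.00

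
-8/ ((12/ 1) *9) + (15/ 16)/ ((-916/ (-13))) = -24047/ 395712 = -0.06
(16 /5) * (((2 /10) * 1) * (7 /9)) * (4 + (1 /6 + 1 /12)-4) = 28 /225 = 0.12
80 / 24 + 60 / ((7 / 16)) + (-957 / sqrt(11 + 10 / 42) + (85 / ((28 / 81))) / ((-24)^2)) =757495 / 5376 -957 * sqrt(1239) / 118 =-144.57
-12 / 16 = -3 / 4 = -0.75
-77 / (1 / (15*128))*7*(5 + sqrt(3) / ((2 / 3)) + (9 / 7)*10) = -18480000 - 1552320*sqrt(3) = -21168697.11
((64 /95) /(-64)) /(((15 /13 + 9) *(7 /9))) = -39 /29260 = -0.00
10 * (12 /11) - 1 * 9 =21 /11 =1.91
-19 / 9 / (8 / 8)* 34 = -646 / 9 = -71.78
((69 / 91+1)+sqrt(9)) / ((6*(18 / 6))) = 433 / 1638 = 0.26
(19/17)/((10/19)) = 361/170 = 2.12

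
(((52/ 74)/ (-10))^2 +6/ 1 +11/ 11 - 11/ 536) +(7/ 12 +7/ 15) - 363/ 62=1239487409/ 568682600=2.18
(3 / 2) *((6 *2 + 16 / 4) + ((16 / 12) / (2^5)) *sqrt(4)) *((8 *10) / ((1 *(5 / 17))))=6562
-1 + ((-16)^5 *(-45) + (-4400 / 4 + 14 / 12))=283108921 / 6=47184820.17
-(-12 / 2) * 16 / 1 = 96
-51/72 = -17/24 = -0.71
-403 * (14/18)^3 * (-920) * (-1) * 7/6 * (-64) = 28486232320/2187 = 13025254.83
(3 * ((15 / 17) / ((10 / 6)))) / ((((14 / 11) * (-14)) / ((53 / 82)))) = -15741 / 273224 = -0.06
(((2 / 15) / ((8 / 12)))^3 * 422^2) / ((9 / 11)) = 1958924 / 1125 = 1741.27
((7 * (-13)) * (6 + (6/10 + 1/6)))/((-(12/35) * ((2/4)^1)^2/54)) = 387933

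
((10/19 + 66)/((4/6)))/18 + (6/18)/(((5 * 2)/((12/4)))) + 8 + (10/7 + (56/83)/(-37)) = 184463429/12253290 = 15.05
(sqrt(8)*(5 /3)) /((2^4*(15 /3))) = sqrt(2) /24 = 0.06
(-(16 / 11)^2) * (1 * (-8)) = 2048 / 121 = 16.93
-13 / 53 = -0.25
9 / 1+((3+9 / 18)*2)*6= 51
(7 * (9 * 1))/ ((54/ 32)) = 112/ 3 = 37.33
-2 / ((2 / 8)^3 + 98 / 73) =-9344 / 6345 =-1.47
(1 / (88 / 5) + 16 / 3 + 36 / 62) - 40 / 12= 7195 / 2728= 2.64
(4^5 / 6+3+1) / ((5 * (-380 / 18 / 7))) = -5502 / 475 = -11.58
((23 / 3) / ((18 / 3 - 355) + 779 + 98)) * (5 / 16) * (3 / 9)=115 / 76032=0.00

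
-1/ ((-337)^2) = -0.00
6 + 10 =16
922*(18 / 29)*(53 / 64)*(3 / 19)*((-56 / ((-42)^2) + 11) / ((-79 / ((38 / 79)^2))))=-962342571 / 400347668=-2.40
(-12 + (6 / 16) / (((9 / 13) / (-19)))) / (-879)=535 / 21096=0.03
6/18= 1/3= 0.33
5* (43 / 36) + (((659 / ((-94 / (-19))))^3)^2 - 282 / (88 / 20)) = 381477816250717914219270019 / 68297108324544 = 5585563219425.88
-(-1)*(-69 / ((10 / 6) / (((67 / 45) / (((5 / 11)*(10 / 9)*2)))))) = -152559 / 2500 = -61.02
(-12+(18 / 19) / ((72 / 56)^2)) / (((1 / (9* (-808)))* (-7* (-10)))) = 789416 / 665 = 1187.09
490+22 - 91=421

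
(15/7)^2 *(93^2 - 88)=275175/7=39310.71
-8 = -8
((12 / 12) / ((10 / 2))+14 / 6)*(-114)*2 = -2888 / 5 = -577.60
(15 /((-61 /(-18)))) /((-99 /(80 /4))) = -600 /671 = -0.89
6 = 6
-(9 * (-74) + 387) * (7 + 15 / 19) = 41292 / 19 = 2173.26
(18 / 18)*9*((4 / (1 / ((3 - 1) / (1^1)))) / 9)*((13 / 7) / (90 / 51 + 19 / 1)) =1768 / 2471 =0.72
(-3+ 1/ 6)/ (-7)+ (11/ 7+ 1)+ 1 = 167/ 42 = 3.98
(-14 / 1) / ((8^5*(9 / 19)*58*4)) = -133 / 34209792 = -0.00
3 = 3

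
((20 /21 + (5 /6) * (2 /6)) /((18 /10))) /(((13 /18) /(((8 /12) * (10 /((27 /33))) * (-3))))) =-170500 /7371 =-23.13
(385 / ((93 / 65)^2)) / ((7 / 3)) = 232375 / 2883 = 80.60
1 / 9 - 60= -539 / 9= -59.89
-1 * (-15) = 15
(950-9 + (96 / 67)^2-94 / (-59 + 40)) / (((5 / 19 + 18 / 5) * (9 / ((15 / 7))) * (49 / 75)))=7219276875 / 80725687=89.43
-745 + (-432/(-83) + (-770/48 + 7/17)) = -25581715/33864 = -755.43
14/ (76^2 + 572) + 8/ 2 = 4.00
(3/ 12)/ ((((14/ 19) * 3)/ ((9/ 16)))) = 57/ 896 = 0.06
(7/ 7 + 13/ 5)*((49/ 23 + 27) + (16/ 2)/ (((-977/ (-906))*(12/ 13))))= 15033348/ 112355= 133.80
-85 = -85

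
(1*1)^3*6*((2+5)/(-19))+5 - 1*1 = 34/19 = 1.79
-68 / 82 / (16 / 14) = -0.73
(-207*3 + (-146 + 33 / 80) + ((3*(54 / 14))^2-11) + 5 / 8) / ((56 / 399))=-143686341 / 31360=-4581.83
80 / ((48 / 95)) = 475 / 3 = 158.33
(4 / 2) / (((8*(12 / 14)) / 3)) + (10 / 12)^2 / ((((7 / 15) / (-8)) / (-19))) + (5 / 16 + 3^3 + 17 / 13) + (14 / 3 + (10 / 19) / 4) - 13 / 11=78906665 / 304304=259.30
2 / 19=0.11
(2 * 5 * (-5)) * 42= -2100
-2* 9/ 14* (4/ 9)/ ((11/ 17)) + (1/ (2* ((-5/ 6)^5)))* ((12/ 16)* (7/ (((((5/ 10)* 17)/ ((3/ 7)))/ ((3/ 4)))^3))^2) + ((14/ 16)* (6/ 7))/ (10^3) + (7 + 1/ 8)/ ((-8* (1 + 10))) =-122824434569450791/ 127499466971800000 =-0.96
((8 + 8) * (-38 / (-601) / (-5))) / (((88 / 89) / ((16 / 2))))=-54112 / 33055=-1.64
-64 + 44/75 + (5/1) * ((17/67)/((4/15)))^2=-317210569/5386800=-58.89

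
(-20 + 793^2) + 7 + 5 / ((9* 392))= 2218533413 / 3528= 628836.00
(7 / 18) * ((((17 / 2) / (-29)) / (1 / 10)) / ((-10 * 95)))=119 / 99180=0.00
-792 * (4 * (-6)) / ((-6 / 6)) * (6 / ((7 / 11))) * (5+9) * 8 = -20072448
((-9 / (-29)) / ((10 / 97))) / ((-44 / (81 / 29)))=-70713 / 370040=-0.19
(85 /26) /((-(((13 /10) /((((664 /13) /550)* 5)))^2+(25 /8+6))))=-18738080 /97227741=-0.19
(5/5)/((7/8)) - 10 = -62/7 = -8.86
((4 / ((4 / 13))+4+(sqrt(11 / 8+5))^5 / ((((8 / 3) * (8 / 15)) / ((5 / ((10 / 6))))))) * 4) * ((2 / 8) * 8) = 136+351135 * sqrt(102) / 2048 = 1867.59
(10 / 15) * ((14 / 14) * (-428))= -856 / 3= -285.33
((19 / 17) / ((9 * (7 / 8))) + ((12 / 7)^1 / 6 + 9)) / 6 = 10097 / 6426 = 1.57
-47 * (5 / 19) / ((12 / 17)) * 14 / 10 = -5593 / 228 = -24.53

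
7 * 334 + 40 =2378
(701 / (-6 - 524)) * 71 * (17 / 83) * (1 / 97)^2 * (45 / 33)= -2538321 / 910584202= -0.00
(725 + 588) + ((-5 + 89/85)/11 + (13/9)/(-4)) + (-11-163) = 38314489/33660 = 1138.28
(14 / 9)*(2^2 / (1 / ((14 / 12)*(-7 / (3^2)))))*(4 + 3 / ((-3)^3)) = -48020 / 2187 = -21.96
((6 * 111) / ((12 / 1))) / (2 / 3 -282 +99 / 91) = -30303 / 153014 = -0.20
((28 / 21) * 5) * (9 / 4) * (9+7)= 240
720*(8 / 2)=2880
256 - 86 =170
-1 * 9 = -9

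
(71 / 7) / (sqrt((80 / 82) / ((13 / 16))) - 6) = -113529 / 64918 - 142 * sqrt(5330) / 32459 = -2.07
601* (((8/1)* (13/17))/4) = 15626/17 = 919.18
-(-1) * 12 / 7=1.71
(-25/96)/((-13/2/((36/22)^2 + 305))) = 930725/75504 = 12.33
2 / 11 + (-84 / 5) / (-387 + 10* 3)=214 / 935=0.23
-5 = -5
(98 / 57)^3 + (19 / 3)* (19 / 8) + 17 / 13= 412773799 / 19260072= 21.43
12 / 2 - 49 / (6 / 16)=-374 / 3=-124.67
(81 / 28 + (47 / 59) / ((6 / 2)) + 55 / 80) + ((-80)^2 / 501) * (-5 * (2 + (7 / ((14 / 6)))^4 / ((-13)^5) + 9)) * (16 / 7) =-1969252790390629 / 1229205576144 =-1602.05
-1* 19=-19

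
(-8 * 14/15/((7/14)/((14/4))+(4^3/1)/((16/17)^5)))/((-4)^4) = -50176/149330745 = -0.00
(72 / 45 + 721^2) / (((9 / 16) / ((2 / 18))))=41587408 / 405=102684.96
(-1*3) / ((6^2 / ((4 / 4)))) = -1 / 12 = -0.08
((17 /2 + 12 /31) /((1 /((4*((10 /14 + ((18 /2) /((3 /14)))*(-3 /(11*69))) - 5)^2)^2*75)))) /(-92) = -319322352652793510400 /7013967910440953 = -45526.63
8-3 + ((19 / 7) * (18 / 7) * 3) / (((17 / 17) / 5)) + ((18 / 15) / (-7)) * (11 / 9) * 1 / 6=241798 / 2205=109.66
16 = 16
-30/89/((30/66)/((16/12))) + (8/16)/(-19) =-1.02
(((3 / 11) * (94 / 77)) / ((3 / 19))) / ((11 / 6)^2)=64296 / 102487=0.63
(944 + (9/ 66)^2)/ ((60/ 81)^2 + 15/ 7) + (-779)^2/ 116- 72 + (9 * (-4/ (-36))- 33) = 105609671373/ 19278446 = 5478.12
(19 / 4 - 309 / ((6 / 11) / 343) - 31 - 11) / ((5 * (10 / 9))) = -6996483 / 200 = -34982.42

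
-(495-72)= -423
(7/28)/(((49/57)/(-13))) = -741/196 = -3.78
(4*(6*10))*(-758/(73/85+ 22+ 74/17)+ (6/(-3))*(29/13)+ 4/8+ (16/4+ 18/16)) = -64208470/10023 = -6406.11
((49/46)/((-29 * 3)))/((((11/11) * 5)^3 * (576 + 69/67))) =-67/394697250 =-0.00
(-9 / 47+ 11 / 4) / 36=481 / 6768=0.07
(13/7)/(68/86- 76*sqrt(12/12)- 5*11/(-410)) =-45838/1853005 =-0.02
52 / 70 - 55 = -54.26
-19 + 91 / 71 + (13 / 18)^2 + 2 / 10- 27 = -5060501 / 115020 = -44.00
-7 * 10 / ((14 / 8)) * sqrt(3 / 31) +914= 914 - 40 * sqrt(93) / 31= 901.56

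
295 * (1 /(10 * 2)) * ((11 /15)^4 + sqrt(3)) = 863819 /202500 + 59 * sqrt(3) /4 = 29.81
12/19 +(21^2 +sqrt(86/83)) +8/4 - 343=sqrt(7138)/83 +1912/19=101.65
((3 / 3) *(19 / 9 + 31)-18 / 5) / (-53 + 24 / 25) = -6640 / 11709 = -0.57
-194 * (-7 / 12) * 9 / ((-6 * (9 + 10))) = -8.93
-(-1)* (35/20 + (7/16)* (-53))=-343/16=-21.44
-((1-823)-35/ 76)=62507/ 76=822.46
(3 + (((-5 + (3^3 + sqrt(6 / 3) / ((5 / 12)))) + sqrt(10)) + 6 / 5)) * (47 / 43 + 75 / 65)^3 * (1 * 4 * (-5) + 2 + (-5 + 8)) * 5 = -3893421949440 / 174676879 - 356649338880 * sqrt(2) / 174676879 - 148603891200 * sqrt(10) / 174676879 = -27867.04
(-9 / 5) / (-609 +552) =3 / 95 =0.03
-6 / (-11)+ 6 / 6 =1.55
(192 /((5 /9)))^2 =2985984 /25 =119439.36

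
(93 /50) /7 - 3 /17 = 531 /5950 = 0.09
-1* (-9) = 9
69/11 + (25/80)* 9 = 1599/176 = 9.09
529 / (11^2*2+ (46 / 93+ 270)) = 49197 / 47662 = 1.03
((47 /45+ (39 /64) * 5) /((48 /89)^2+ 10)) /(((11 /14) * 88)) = 653332001 /113623994880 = 0.01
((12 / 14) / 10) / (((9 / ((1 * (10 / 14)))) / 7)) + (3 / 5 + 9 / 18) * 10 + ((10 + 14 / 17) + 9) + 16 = 16733 / 357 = 46.87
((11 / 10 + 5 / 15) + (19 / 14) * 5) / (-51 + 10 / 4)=-1726 / 10185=-0.17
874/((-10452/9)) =-0.75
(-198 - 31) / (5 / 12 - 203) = 2748 / 2431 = 1.13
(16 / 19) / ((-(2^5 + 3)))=-16 / 665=-0.02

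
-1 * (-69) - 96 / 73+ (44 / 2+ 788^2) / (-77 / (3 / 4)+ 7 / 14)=-6010.29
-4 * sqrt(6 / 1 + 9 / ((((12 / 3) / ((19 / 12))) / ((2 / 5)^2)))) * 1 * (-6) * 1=36 * sqrt(73) / 5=61.52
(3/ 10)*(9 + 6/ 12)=57/ 20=2.85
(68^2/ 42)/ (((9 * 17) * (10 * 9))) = 68/ 8505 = 0.01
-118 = -118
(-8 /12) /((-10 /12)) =4 /5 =0.80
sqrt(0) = 0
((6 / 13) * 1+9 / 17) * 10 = 2190 / 221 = 9.91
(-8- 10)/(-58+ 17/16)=288/911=0.32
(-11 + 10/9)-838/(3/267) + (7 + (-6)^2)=-670940/9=-74548.89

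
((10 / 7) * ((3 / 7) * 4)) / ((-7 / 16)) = -1920 / 343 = -5.60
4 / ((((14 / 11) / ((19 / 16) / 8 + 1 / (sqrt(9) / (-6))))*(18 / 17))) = -5.50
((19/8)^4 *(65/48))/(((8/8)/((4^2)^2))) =8470865/768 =11029.77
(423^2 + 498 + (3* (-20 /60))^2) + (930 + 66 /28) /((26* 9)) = 195939727 /1092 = 179431.98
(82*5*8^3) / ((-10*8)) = -2624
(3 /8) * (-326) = -489 /4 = -122.25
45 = 45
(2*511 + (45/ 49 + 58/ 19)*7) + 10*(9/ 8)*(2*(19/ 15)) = 286827/ 266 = 1078.30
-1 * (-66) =66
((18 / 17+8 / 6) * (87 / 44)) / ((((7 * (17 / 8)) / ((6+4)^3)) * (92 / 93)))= 164517000 / 511819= 321.44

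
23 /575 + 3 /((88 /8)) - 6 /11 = -64 /275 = -0.23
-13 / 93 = -0.14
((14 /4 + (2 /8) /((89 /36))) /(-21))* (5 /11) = -3205 /41118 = -0.08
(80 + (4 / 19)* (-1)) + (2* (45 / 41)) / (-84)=79.76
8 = 8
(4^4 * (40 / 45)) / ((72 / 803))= 205568 / 81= 2537.88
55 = 55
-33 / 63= -11 / 21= -0.52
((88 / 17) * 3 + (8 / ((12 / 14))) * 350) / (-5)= -167392 / 255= -656.44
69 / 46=3 / 2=1.50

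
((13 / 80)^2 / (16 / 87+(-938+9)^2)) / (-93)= -4901 / 14896781267200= -0.00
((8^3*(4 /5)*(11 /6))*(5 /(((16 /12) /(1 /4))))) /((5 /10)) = 1408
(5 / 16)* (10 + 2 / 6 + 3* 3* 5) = 415 / 24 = 17.29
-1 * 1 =-1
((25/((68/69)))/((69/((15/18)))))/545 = 25/44472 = 0.00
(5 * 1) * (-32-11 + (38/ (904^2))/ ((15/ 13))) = -263551913/ 1225824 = -215.00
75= 75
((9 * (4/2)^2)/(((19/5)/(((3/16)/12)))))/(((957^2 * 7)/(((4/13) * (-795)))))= -3975/703779076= -0.00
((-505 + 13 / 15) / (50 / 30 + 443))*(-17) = 19.27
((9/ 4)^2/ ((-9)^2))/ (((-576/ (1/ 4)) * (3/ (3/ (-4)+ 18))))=-23/ 147456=-0.00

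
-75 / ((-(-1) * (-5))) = 15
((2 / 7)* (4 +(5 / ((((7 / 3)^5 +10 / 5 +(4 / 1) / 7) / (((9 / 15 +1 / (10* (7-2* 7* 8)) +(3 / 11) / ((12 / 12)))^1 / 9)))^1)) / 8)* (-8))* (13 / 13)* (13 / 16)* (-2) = 797850079 / 53690120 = 14.86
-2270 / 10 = -227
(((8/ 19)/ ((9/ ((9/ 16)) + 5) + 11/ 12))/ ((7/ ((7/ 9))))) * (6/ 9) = 64/ 44973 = 0.00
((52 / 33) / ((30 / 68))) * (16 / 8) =3536 / 495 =7.14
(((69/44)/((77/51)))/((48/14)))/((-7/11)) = -1173/2464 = -0.48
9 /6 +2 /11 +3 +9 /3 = 7.68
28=28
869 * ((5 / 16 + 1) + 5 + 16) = 310233 / 16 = 19389.56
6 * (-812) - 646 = -5518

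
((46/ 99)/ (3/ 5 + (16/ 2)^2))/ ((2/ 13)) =1495/ 31977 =0.05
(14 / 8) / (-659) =-7 / 2636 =-0.00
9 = 9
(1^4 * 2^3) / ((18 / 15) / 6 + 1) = 20 / 3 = 6.67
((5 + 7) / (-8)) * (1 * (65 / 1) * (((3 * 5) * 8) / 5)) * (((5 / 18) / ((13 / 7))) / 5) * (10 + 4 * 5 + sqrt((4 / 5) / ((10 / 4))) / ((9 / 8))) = -2135.20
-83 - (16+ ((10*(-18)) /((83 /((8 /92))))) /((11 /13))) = -2074221 /20999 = -98.78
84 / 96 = 0.88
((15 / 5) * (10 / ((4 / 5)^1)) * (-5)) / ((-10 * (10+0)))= 15 / 8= 1.88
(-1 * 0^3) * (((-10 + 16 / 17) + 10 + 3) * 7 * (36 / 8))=0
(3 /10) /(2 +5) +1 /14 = 4 /35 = 0.11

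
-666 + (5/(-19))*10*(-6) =-12354/19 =-650.21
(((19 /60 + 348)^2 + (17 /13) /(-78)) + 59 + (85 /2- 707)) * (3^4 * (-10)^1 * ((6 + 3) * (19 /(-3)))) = 37677505368897 /6760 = 5573595468.77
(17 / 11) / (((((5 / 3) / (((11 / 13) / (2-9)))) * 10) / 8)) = -204 / 2275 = -0.09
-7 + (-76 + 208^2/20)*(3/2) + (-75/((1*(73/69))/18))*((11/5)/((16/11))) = 3485921/2920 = 1193.81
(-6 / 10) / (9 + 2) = -3 / 55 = -0.05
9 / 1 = 9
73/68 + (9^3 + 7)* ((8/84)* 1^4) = 101629/1428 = 71.17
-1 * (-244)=244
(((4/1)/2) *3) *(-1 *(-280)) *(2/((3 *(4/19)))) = 5320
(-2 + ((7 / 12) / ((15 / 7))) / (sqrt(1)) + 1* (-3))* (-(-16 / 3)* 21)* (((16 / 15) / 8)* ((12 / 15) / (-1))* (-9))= -190624 / 375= -508.33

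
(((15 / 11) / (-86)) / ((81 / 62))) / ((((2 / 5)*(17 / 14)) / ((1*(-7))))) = 37975 / 217107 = 0.17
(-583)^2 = 339889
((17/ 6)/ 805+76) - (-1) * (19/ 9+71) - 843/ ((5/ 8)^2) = -2008.97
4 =4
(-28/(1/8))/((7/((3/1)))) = -96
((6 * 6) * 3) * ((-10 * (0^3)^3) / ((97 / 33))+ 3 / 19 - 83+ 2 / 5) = -845856 / 95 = -8903.75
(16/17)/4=4/17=0.24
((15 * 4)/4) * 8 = 120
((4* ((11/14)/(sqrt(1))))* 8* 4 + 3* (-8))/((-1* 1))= -536/7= -76.57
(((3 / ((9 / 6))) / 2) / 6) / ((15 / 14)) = 0.16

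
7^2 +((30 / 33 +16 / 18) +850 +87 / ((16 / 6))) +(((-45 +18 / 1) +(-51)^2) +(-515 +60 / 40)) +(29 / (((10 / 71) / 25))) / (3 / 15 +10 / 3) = 186825211 / 41976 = 4450.76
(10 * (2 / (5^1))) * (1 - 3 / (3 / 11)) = -40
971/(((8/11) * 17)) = 10681/136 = 78.54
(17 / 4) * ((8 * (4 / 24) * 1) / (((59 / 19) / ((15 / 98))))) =1615 / 5782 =0.28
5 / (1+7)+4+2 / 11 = 423 / 88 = 4.81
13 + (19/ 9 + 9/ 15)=707/ 45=15.71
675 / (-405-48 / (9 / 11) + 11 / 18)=-2430 / 1667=-1.46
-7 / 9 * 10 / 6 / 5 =-7 / 27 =-0.26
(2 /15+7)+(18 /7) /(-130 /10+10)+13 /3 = 1114 /105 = 10.61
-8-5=-13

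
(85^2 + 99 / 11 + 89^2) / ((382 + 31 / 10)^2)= 1515500 / 14830201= 0.10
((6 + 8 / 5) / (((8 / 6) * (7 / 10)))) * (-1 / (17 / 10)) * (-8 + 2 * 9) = -5700 / 119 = -47.90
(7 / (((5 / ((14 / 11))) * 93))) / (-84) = -0.00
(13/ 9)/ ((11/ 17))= 221/ 99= 2.23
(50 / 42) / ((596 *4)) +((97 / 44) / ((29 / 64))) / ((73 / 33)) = 2.20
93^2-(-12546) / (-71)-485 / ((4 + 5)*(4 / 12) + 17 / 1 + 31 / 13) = 8450.63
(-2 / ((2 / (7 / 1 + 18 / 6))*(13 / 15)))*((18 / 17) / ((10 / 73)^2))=-143883 / 221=-651.05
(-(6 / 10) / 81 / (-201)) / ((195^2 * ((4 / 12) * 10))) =1 / 3439361250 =0.00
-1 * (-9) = 9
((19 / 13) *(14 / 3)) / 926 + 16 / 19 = 291439 / 343083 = 0.85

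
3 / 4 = 0.75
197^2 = 38809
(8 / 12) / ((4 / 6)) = 1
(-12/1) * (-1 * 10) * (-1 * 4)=-480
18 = 18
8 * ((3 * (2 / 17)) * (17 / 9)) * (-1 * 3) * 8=-128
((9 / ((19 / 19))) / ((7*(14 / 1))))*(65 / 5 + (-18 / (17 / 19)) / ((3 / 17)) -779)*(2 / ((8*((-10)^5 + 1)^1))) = 110 / 544439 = 0.00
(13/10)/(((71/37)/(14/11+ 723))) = 3832127/7810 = 490.67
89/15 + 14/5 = 131/15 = 8.73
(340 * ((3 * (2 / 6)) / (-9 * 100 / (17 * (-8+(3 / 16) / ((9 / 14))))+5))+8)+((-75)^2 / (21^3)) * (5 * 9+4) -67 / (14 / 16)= -318583 / 31353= -10.16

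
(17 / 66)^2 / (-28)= -289 / 121968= -0.00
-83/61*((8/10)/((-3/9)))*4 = 3984/305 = 13.06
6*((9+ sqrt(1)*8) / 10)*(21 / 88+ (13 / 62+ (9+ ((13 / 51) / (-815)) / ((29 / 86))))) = 31065748471 / 322381400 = 96.36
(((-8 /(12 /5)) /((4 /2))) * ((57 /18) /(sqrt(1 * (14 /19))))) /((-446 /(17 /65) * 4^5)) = 323 * sqrt(266) /1496162304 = 0.00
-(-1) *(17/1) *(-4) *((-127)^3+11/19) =2646510088/19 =139290004.63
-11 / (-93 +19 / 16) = 176 / 1469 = 0.12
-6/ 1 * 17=-102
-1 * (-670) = 670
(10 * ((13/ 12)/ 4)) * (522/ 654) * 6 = 5655/ 436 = 12.97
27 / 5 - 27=-108 / 5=-21.60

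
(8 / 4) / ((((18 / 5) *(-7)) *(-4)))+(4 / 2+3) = 5.02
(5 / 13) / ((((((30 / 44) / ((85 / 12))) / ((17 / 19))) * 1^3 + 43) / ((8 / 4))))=31790 / 1781507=0.02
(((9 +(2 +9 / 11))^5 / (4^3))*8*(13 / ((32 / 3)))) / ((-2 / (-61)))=2760331396875 / 2576816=1071217.89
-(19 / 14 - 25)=331 / 14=23.64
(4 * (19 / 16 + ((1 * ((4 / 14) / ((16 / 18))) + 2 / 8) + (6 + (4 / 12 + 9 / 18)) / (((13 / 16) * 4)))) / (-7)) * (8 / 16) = -16867 / 15288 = -1.10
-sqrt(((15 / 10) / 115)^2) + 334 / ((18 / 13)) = 499303 / 2070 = 241.21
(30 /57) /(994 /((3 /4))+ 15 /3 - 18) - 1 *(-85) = 85.00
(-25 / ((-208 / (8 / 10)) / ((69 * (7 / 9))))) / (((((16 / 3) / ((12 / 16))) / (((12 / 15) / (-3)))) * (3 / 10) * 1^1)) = -805 / 1248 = -0.65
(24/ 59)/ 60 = 2/ 295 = 0.01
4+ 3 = 7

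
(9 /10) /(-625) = -0.00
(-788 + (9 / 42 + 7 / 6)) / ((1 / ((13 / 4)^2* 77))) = -30708821 / 48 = -639767.10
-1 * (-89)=89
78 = 78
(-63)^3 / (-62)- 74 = 245459 / 62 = 3959.02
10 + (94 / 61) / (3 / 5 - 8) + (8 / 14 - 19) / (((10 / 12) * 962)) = 10031893 / 1026935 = 9.77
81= 81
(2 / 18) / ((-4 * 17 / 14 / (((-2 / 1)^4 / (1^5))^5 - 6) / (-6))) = 7339990 / 51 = 143921.37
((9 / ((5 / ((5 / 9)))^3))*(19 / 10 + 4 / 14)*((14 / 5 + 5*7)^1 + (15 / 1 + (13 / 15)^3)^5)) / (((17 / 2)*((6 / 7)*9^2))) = 411236529332951128422007 / 9576739382629394531250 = 42.94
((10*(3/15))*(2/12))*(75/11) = 25/11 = 2.27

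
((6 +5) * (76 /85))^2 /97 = 698896 /700825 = 1.00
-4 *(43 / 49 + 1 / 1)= -368 / 49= -7.51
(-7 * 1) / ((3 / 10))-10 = -100 / 3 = -33.33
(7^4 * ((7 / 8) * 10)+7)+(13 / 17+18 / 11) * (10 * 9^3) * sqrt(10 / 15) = 1091070 * sqrt(6) / 187+84063 / 4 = 35307.54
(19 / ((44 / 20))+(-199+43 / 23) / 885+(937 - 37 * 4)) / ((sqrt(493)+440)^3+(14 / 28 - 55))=20433798088917504 / 2149789884606365122055 - 415147592922112 * sqrt(493) / 6449369653819095366165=0.00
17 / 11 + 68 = 765 / 11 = 69.55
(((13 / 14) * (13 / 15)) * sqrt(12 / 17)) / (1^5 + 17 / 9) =39 * sqrt(51) / 1190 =0.23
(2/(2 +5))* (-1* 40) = -80/7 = -11.43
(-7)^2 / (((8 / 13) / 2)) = 637 / 4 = 159.25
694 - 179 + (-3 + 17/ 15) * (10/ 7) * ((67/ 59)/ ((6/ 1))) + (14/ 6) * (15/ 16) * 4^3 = 347537/ 531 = 654.50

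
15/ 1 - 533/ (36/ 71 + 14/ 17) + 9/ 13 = -8035679/ 20878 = -384.89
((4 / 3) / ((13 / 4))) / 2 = 8 / 39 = 0.21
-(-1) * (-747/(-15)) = 49.80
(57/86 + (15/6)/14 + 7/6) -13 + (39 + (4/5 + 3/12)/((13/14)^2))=89201173/3052140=29.23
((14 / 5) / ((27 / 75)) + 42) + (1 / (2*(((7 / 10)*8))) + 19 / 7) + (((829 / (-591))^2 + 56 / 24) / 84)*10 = 3115476527 / 58679208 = 53.09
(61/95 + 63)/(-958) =-3023/45505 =-0.07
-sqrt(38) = -6.16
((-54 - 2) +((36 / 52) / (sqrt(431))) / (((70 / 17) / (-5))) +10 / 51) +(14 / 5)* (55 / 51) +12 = -40.82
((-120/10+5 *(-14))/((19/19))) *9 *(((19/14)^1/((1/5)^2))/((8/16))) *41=-14372550/7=-2053221.43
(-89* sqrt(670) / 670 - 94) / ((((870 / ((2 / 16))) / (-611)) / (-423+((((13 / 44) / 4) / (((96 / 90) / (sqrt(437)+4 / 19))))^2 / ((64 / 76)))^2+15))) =-3434.84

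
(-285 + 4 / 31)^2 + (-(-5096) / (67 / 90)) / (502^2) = 329186609268847 / 4056445387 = 81151.50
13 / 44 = 0.30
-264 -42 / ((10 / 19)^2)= -20781 / 50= -415.62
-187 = -187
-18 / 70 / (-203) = 9 / 7105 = 0.00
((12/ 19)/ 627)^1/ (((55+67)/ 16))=32/ 242231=0.00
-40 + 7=-33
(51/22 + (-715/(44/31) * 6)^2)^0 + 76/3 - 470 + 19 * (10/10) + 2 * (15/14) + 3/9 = -8866/21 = -422.19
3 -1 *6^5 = -7773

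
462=462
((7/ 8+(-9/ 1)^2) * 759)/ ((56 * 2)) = 497145/ 896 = 554.85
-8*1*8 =-64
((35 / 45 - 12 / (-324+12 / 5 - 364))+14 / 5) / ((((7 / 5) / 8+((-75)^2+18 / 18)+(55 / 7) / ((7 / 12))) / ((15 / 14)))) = 19411280 / 28419070413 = 0.00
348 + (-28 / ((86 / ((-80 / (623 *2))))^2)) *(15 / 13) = 463807255572 / 1332779539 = 348.00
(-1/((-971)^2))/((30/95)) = -19/5657046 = -0.00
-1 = -1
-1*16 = -16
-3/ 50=-0.06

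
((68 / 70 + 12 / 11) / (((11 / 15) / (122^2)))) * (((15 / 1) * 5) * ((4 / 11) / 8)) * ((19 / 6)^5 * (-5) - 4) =-458371831799075 / 2012472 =-227765569.81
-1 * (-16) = 16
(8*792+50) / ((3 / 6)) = 12772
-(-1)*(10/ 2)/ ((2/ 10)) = 25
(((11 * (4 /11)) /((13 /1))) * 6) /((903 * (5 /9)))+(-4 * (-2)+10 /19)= 3170898 /371735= 8.53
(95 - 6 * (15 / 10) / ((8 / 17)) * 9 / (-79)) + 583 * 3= 1166785 / 632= 1846.18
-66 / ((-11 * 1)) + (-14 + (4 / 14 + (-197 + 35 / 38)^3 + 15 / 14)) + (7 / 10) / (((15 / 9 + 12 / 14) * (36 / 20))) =-460404148634747 / 61072536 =-7538644.68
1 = 1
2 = 2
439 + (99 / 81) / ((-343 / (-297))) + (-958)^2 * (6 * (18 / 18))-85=1888880097 / 343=5506939.06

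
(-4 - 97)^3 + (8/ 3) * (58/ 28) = -21636205/ 21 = -1030295.48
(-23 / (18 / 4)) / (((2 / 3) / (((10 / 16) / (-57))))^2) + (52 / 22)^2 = 281059897 / 50320512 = 5.59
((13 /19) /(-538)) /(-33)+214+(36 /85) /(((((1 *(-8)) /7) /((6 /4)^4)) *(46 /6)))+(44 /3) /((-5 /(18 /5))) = 203.20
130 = 130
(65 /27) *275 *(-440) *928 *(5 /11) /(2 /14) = -23223200000 /27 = -860118518.52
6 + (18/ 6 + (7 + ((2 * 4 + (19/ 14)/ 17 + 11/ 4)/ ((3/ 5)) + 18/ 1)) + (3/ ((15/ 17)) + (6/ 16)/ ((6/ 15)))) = 1610419/ 28560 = 56.39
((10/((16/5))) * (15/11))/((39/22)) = 125/52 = 2.40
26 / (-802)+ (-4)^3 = -25677 / 401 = -64.03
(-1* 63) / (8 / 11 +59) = -77 / 73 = -1.05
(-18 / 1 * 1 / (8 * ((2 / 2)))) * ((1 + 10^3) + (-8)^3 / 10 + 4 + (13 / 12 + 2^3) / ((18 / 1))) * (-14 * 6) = 7214543 / 40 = 180363.58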